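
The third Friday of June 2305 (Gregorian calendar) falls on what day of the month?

June 1, 2305 is a Thursday, so the first Friday is the 2nd.
The third Friday is 2 + 14 = 16.

16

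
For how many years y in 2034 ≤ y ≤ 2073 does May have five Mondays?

17

May has 31 days; it has five Mondays when Monday falls among the first (month-length − 28) days — i.e. when May 1 is one of Monday/Sunday/Saturday.
May 1 by year: 2034:Mon✓ 2035:Tue 2036:Thu 2037:Fri 2038:Sat✓ 2039:Sun✓ 2040:Tue 2041:Wed 2042:Thu 2043:Fri 2044:Sun✓ 2045:Mon✓ 2046:Tue 2047:Wed 2048:Fri …(10 more)… 2059:Thu 2060:Sat✓ 2061:Sun✓ 2062:Mon✓ 2063:Tue 2064:Thu 2065:Fri 2066:Sat✓ 2067:Sun✓ 2068:Tue 2069:Wed 2070:Thu 2071:Fri 2072:Sun✓ 2073:Mon✓
Years with five Mondays: 2034, 2038, 2039, 2044, 2045, 2049, 2050, 2051, 2055, 2056, 2060, 2061, 2062, 2066, 2067, 2072, 2073 → 17.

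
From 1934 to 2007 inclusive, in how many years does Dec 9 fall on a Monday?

11

Track Dec 9's weekday year by year (advancing +1, or +2 across a Feb 29):
  1934: Sun  1935: Mon (+1) ✓  1936: Wed (+2)  1937: Thu (+1)  1938: Fri (+1)
  1939: Sat (+1)  1940: Mon (+2) ✓  1941: Tue (+1)  1942: Wed (+1)  1943: Thu (+1)
  1944: Sat (+2)  1945: Sun (+1)  1946: Mon (+1) ✓  1947: Tue (+1)  … (46 more years) …
  1994: Fri (+1)  1995: Sat (+1)  1996: Mon (+2) ✓  1997: Tue (+1)  1998: Wed (+1)
  1999: Thu (+1)  2000: Sat (+2)  2001: Sun (+1)  2002: Mon (+1) ✓  2003: Tue (+1)
  2004: Thu (+2)  2005: Fri (+1)  2006: Sat (+1)  2007: Sun (+1)
Monday years: 1935, 1940, 1946, 1957, 1963, 1968, 1974, 1985, 1991, 1996, 2002 — 11 in total.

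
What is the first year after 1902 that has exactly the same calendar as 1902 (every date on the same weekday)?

1913

Two years share a calendar iff Jan 1 falls on the same weekday and both are leap or both are common. 1902: Jan 1 is Wednesday, common year.
1903: Jan 1 Thursday, common
1904: Jan 1 Friday, leap
1905: Jan 1 Sunday, common
1906: Jan 1 Monday, common
1907: Jan 1 Tuesday, common
1908: Jan 1 Wednesday, leap
1909: Jan 1 Friday, common
1910: Jan 1 Saturday, common
1911: Jan 1 Sunday, common
1912: Jan 1 Monday, leap
1913: Jan 1 Wednesday, common
1913 matches on both conditions.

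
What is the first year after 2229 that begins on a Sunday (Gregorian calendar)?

Jan 1 advances by 2 weekdays after a leap year and by 1 after a common year.
2229: Jan 1 is Thursday.
2230: Friday
2231: Saturday
2232: Sunday (leap)
2232 begins on a Sunday

2232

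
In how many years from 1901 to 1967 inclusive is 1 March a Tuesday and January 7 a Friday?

Check each year's weekday for 1 March and January 7:
  1901: Fri/Mon  1902: Sat/Tue  1903: Sun/Wed  1904: Tue/Thu  1905: Wed/Sat  1906: Thu/Sun  1907: Fri/Mon  1908: Sun/Tue  1909: Mon/Thu  1910: Tue/Fri ✓  1911: Wed/Sat  1912: Fri/Sun  1913: Sat/Tue  1914: Sun/Wed  …(39 more)…  1954: Mon/Thu  1955: Tue/Fri ✓  1956: Thu/Sat  1957: Fri/Mon  1958: Sat/Tue  1959: Sun/Wed  1960: Tue/Thu  1961: Wed/Sat  1962: Thu/Sun  1963: Fri/Mon  1964: Sun/Tue  1965: Mon/Thu  1966: Tue/Fri ✓  1967: Wed/Sat
Both conditions hold in: 1910, 1921, 1927, 1938, 1949, 1955, 1966 — 7.

7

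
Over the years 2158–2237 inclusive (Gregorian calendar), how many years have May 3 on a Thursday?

12

Track May 3's weekday year by year (advancing +1, or +2 across a Feb 29):
  2158: Wed  2159: Thu (+1) ✓  2160: Sat (+2)  2161: Sun (+1)  2162: Mon (+1)
  2163: Tue (+1)  2164: Thu (+2) ✓  2165: Fri (+1)  2166: Sat (+1)  2167: Sun (+1)
  2168: Tue (+2)  2169: Wed (+1)  2170: Thu (+1) ✓  2171: Fri (+1)  … (52 more years) …
  2224: Mon (+2)  2225: Tue (+1)  2226: Wed (+1)  2227: Thu (+1) ✓  2228: Sat (+2)
  2229: Sun (+1)  2230: Mon (+1)  2231: Tue (+1)  2232: Thu (+2) ✓  2233: Fri (+1)
  2234: Sat (+1)  2235: Sun (+1)  2236: Tue (+2)  2237: Wed (+1)
Thursday years: 2159, 2164, 2170, 2181, 2187, 2192, 2198, 2204, 2210, 2221, 2227, 2232 — 12 in total.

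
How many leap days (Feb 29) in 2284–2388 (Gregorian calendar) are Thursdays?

Leap years in 2284–2388: 26 of them.
Feb 29 weekday advances by 5 (mod 7) from one leap year to the next four years later (or differs when a century non-leap intervenes).
Leap-day weekdays: 2284:Fri 2288:Wed 2292:Mon 2296:Sat 2304:Mon 2308:Sat 2312:Thu✓ 2316:Tue 2320:Sun 2324:Fri 2328:Wed 2332:Mon 2336:Sat 2340:Thu✓ 2344:Tue 2348:Sun 2352:Fri 2356:Wed 2360:Mon 2364:Sat 2368:Thu✓ 2372:Tue 2376:Sun 2380:Fri 2384:Wed 2388:Mon
Thursday: 2312, 2340, 2368 → 3.

3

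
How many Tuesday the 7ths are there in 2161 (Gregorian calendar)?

2

Check the 7th of each month of 2161: Jan 7: Wed, Feb 7: Sat, Mar 7: Sat, Apr 7: Tue, May 7: Thu, Jun 7: Sun, Jul 7: Tue, Aug 7: Fri, Sep 7: Mon, Oct 7: Wed, Nov 7: Sat, Dec 7: Mon.
Tuesday occurs in April, July — 2 months.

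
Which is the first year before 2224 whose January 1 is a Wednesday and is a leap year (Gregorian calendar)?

2212

Jan 1 advances by 2 weekdays after a leap year and by 1 after a common year.
2224: Jan 1 is Thursday (leap).
2223: Wednesday
2222: Tuesday
2221: Monday
2220: Saturday (leap)
2219: Friday
2218: Thursday
2217: Wednesday
2216: Monday (leap)
2215: Sunday
2214: Saturday
2213: Friday
2212: Wednesday (leap)
2212 begins on a Wednesday and is a leap year.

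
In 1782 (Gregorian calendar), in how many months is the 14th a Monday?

Check the 14th of each month of 1782: Jan 14: Mon, Feb 14: Thu, Mar 14: Thu, Apr 14: Sun, May 14: Tue, Jun 14: Fri, Jul 14: Sun, Aug 14: Wed, Sep 14: Sat, Oct 14: Mon, Nov 14: Thu, Dec 14: Sat.
Monday occurs in January, October — 2 months.

2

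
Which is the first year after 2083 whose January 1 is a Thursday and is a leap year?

Jan 1 advances by 2 weekdays after a leap year and by 1 after a common year.
2083: Jan 1 is Friday.
2084: Saturday (leap)
2085: Monday
2086: Tuesday
2087: Wednesday
2088: Thursday (leap)
2088 begins on a Thursday and is a leap year.

2088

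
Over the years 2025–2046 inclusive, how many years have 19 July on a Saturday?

4

Track 19 July's weekday year by year (advancing +1, or +2 across a Feb 29):
  2025: Sat ✓  2026: Sun (+1)  2027: Mon (+1)  2028: Wed (+2)  2029: Thu (+1)
  2030: Fri (+1)  2031: Sat (+1) ✓  2032: Mon (+2)  2033: Tue (+1)  2034: Wed (+1)
  2035: Thu (+1)  2036: Sat (+2) ✓  2037: Sun (+1)  2038: Mon (+1)  2039: Tue (+1)
  2040: Thu (+2)  2041: Fri (+1)  2042: Sat (+1) ✓  2043: Sun (+1)  2044: Tue (+2)
  2045: Wed (+1)  2046: Thu (+1)
Saturday years: 2025, 2031, 2036, 2042 — 4 in total.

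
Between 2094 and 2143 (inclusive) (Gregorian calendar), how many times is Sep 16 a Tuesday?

7

Track Sep 16's weekday year by year (advancing +1, or +2 across a Feb 29):
  2094: Thu  2095: Fri (+1)  2096: Sun (+2)  2097: Mon (+1)  2098: Tue (+1) ✓
  2099: Wed (+1)  2100: Thu (+1)  2101: Fri (+1)  2102: Sat (+1)  2103: Sun (+1)
  2104: Tue (+2) ✓  2105: Wed (+1)  2106: Thu (+1)  2107: Fri (+1)  … (22 more years) …
  2130: Sat (+1)  2131: Sun (+1)  2132: Tue (+2) ✓  2133: Wed (+1)  2134: Thu (+1)
  2135: Fri (+1)  2136: Sun (+2)  2137: Mon (+1)  2138: Tue (+1) ✓  2139: Wed (+1)
  2140: Fri (+2)  2141: Sat (+1)  2142: Sun (+1)  2143: Mon (+1)
Tuesday years: 2098, 2104, 2110, 2121, 2127, 2132, 2138 — 7 in total.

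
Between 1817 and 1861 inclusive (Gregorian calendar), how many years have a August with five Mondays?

19

August has 31 days; it has five Mondays when Monday falls among the first (month-length − 28) days — i.e. when August 1 is one of Monday/Sunday/Saturday.
August 1 by year: 1817:Fri 1818:Sat✓ 1819:Sun✓ 1820:Tue 1821:Wed 1822:Thu 1823:Fri 1824:Sun✓ 1825:Mon✓ 1826:Tue 1827:Wed 1828:Fri 1829:Sat✓ 1830:Sun✓ 1831:Mon✓ …(15 more)… 1847:Sun✓ 1848:Tue 1849:Wed 1850:Thu 1851:Fri 1852:Sun✓ 1853:Mon✓ 1854:Tue 1855:Wed 1856:Fri 1857:Sat✓ 1858:Sun✓ 1859:Mon✓ 1860:Wed 1861:Thu
Years with five Mondays: 1818, 1819, 1824, 1825, 1829, 1830, 1831, 1835, 1836, 1840, 1841, 1842, 1846, 1847, 1852, 1853, 1857, 1858, 1859 → 19.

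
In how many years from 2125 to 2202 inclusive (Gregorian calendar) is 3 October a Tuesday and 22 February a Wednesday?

8

Check each year's weekday for 3 October and 22 February:
  2125: Wed/Thu  2126: Thu/Fri  2127: Fri/Sat  2128: Sun/Sun  2129: Mon/Tue  2130: Tue/Wed ✓  2131: Wed/Thu  2132: Fri/Fri  2133: Sat/Sun  2134: Sun/Mon  2135: Mon/Tue  2136: Wed/Wed  2137: Thu/Fri  2138: Fri/Sat  …(50 more)…  2189: Sat/Sun  2190: Sun/Mon  2191: Mon/Tue  2192: Wed/Wed  2193: Thu/Fri  2194: Fri/Sat  2195: Sat/Sun  2196: Mon/Mon  2197: Tue/Wed ✓  2198: Wed/Thu  2199: Thu/Fri  2200: Fri/Sat  2201: Sat/Sun  2202: Sun/Mon
Both conditions hold in: 2130, 2141, 2147, 2158, 2169, 2175, 2186, 2197 — 8.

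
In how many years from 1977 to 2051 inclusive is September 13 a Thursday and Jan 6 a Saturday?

Check each year's weekday for September 13 and Jan 6:
  1977: Tue/Thu  1978: Wed/Fri  1979: Thu/Sat ✓  1980: Sat/Sun  1981: Sun/Tue  1982: Mon/Wed  1983: Tue/Thu  1984: Thu/Fri  1985: Fri/Sun  1986: Sat/Mon  1987: Sun/Tue  1988: Tue/Wed  1989: Wed/Fri  1990: Thu/Sat ✓  …(47 more)…  2038: Mon/Wed  2039: Tue/Thu  2040: Thu/Fri  2041: Fri/Sun  2042: Sat/Mon  2043: Sun/Tue  2044: Tue/Wed  2045: Wed/Fri  2046: Thu/Sat ✓  2047: Fri/Sun  2048: Sun/Mon  2049: Mon/Wed  2050: Tue/Thu  2051: Wed/Fri
Both conditions hold in: 1979, 1990, 2001, 2007, 2018, 2029, 2035, 2046 — 8.

8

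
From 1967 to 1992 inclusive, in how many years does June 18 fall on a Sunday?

Track June 18's weekday year by year (advancing +1, or +2 across a Feb 29):
  1967: Sun ✓  1968: Tue (+2)  1969: Wed (+1)  1970: Thu (+1)  1971: Fri (+1)
  1972: Sun (+2) ✓  1973: Mon (+1)  1974: Tue (+1)  1975: Wed (+1)  1976: Fri (+2)
  1977: Sat (+1)  1978: Sun (+1) ✓  1979: Mon (+1)  1980: Wed (+2)  1981: Thu (+1)
  1982: Fri (+1)  1983: Sat (+1)  1984: Mon (+2)  1985: Tue (+1)  1986: Wed (+1)
  1987: Thu (+1)  1988: Sat (+2)  1989: Sun (+1) ✓  1990: Mon (+1)  1991: Tue (+1)
  1992: Thu (+2)
Sunday years: 1967, 1972, 1978, 1989 — 4 in total.

4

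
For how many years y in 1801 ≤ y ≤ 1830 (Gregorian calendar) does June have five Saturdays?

June has 30 days; it has five Saturdays when Saturday falls among the first (month-length − 28) days — i.e. when June 1 is one of Saturday/Friday.
June 1 by year: 1801:Mon 1802:Tue 1803:Wed 1804:Fri✓ 1805:Sat✓ 1806:Sun 1807:Mon 1808:Wed 1809:Thu 1810:Fri✓ 1811:Sat✓ 1812:Mon 1813:Tue 1814:Wed 1815:Thu 1816:Sat✓ 1817:Sun 1818:Mon 1819:Tue 1820:Thu 1821:Fri✓ 1822:Sat✓ 1823:Sun 1824:Tue 1825:Wed 1826:Thu 1827:Fri✓ 1828:Sun 1829:Mon 1830:Tue
Years with five Saturdays: 1804, 1805, 1810, 1811, 1816, 1821, 1822, 1827 → 8.

8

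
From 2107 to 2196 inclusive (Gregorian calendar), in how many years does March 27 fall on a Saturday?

12

Track March 27's weekday year by year (advancing +1, or +2 across a Feb 29):
  2107: Sun  2108: Tue (+2)  2109: Wed (+1)  2110: Thu (+1)  2111: Fri (+1)
  2112: Sun (+2)  2113: Mon (+1)  2114: Tue (+1)  2115: Wed (+1)  2116: Fri (+2)
  2117: Sat (+1) ✓  2118: Sun (+1)  2119: Mon (+1)  2120: Wed (+2)  … (62 more years) …
  2183: Thu (+1)  2184: Sat (+2) ✓  2185: Sun (+1)  2186: Mon (+1)  2187: Tue (+1)
  2188: Thu (+2)  2189: Fri (+1)  2190: Sat (+1) ✓  2191: Sun (+1)  2192: Tue (+2)
  2193: Wed (+1)  2194: Thu (+1)  2195: Fri (+1)  2196: Sun (+2)
Saturday years: 2117, 2123, 2128, 2134, 2145, 2151, 2156, 2162, 2173, 2179, 2184, 2190 — 12 in total.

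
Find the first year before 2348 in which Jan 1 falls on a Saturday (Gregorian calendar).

Jan 1 advances by 2 weekdays after a leap year and by 1 after a common year.
2348: Jan 1 is Thursday (leap).
2347: Wednesday
2346: Tuesday
2345: Monday
2344: Saturday (leap)
2344 begins on a Saturday

2344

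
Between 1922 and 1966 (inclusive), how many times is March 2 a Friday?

Track March 2's weekday year by year (advancing +1, or +2 across a Feb 29):
  1922: Thu  1923: Fri (+1) ✓  1924: Sun (+2)  1925: Mon (+1)  1926: Tue (+1)
  1927: Wed (+1)  1928: Fri (+2) ✓  1929: Sat (+1)  1930: Sun (+1)  1931: Mon (+1)
  1932: Wed (+2)  1933: Thu (+1)  1934: Fri (+1) ✓  1935: Sat (+1)  … (17 more years) …
  1953: Mon (+1)  1954: Tue (+1)  1955: Wed (+1)  1956: Fri (+2) ✓  1957: Sat (+1)
  1958: Sun (+1)  1959: Mon (+1)  1960: Wed (+2)  1961: Thu (+1)  1962: Fri (+1) ✓
  1963: Sat (+1)  1964: Mon (+2)  1965: Tue (+1)  1966: Wed (+1)
Friday years: 1923, 1928, 1934, 1945, 1951, 1956, 1962 — 7 in total.

7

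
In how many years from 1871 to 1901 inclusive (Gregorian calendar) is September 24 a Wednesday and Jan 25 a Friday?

1

Check each year's weekday for September 24 and Jan 25:
  1871: Sun/Wed  1872: Tue/Thu  1873: Wed/Sat  1874: Thu/Sun  1875: Fri/Mon  1876: Sun/Tue  1877: Mon/Thu  1878: Tue/Fri  1879: Wed/Sat  1880: Fri/Sun  1881: Sat/Tue  1882: Sun/Wed  1883: Mon/Thu  1884: Wed/Fri ✓  …(3 more)…  1888: Mon/Wed  1889: Tue/Fri  1890: Wed/Sat  1891: Thu/Sun  1892: Sat/Mon  1893: Sun/Wed  1894: Mon/Thu  1895: Tue/Fri  1896: Thu/Sat  1897: Fri/Mon  1898: Sat/Tue  1899: Sun/Wed  1900: Mon/Thu  1901: Tue/Fri
Both conditions hold in: 1884 — 1.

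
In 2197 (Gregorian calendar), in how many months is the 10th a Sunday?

Check the 10th of each month of 2197: Jan 10: Tue, Feb 10: Fri, Mar 10: Fri, Apr 10: Mon, May 10: Wed, Jun 10: Sat, Jul 10: Mon, Aug 10: Thu, Sep 10: Sun, Oct 10: Tue, Nov 10: Fri, Dec 10: Sun.
Sunday occurs in September, December — 2 months.

2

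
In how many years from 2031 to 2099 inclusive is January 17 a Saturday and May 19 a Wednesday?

3

Check each year's weekday for January 17 and May 19:
  2031: Fri/Mon  2032: Sat/Wed ✓  2033: Mon/Thu  2034: Tue/Fri  2035: Wed/Sat  2036: Thu/Mon  2037: Sat/Tue  2038: Sun/Wed  2039: Mon/Thu  2040: Tue/Sat  2041: Thu/Sun  2042: Fri/Mon  2043: Sat/Tue  2044: Sun/Thu  …(41 more)…  2086: Thu/Sun  2087: Fri/Mon  2088: Sat/Wed ✓  2089: Mon/Thu  2090: Tue/Fri  2091: Wed/Sat  2092: Thu/Mon  2093: Sat/Tue  2094: Sun/Wed  2095: Mon/Thu  2096: Tue/Sat  2097: Thu/Sun  2098: Fri/Mon  2099: Sat/Tue
Both conditions hold in: 2032, 2060, 2088 — 3.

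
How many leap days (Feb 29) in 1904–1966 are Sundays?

Leap years in 1904–1966: 16 of them.
Feb 29 weekday advances by 5 (mod 7) from one leap year to the next four years later (or differs when a century non-leap intervenes).
Leap-day weekdays: 1904:Mon 1908:Sat 1912:Thu 1916:Tue 1920:Sun✓ 1924:Fri 1928:Wed 1932:Mon 1936:Sat 1940:Thu 1944:Tue 1948:Sun✓ 1952:Fri 1956:Wed 1960:Mon 1964:Sat
Sunday: 1920, 1948 → 2.

2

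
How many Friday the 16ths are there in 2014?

1

Check the 16th of each month of 2014: Jan 16: Thu, Feb 16: Sun, Mar 16: Sun, Apr 16: Wed, May 16: Fri, Jun 16: Mon, Jul 16: Wed, Aug 16: Sat, Sep 16: Tue, Oct 16: Thu, Nov 16: Sun, Dec 16: Tue.
Friday occurs in May — 1 month.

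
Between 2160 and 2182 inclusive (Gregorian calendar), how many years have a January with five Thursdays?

January has 31 days; it has five Thursdays when Thursday falls among the first (month-length − 28) days — i.e. when January 1 is one of Thursday/Wednesday/Tuesday.
January 1 by year: 2160:Tue✓ 2161:Thu✓ 2162:Fri 2163:Sat 2164:Sun 2165:Tue✓ 2166:Wed✓ 2167:Thu✓ 2168:Fri 2169:Sun 2170:Mon 2171:Tue✓ 2172:Wed✓ 2173:Fri 2174:Sat 2175:Sun 2176:Mon 2177:Wed✓ 2178:Thu✓ 2179:Fri 2180:Sat 2181:Mon 2182:Tue✓
Years with five Thursdays: 2160, 2161, 2165, 2166, 2167, 2171, 2172, 2177, 2178, 2182 → 10.

10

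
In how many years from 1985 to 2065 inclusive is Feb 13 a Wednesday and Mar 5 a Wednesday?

3

Check each year's weekday for Feb 13 and Mar 5:
  1985: Wed/Tue  1986: Thu/Wed  1987: Fri/Thu  1988: Sat/Sat  1989: Mon/Sun  1990: Tue/Mon  1991: Wed/Tue  1992: Thu/Thu  1993: Sat/Fri  1994: Sun/Sat  1995: Mon/Sun  1996: Tue/Tue  1997: Thu/Wed  1998: Fri/Thu  …(53 more)…  2052: Tue/Tue  2053: Thu/Wed  2054: Fri/Thu  2055: Sat/Fri  2056: Sun/Sun  2057: Tue/Mon  2058: Wed/Tue  2059: Thu/Wed  2060: Fri/Fri  2061: Sun/Sat  2062: Mon/Sun  2063: Tue/Mon  2064: Wed/Wed ✓  2065: Fri/Thu
Both conditions hold in: 2008, 2036, 2064 — 3.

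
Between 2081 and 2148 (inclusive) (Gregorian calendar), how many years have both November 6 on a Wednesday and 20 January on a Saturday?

Check each year's weekday for November 6 and 20 January:
  2081: Thu/Mon  2082: Fri/Tue  2083: Sat/Wed  2084: Mon/Thu  2085: Tue/Sat  2086: Wed/Sun  2087: Thu/Mon  2088: Sat/Tue  2089: Sun/Thu  2090: Mon/Fri  2091: Tue/Sat  2092: Thu/Sun  2093: Fri/Tue  2094: Sat/Wed  …(40 more)…  2135: Sun/Thu  2136: Tue/Fri  2137: Wed/Sun  2138: Thu/Mon  2139: Fri/Tue  2140: Sun/Wed  2141: Mon/Fri  2142: Tue/Sat  2143: Wed/Sun  2144: Fri/Mon  2145: Sat/Wed  2146: Sun/Thu  2147: Mon/Fri  2148: Wed/Sat ✓
Both conditions hold in: 2120, 2148 — 2.

2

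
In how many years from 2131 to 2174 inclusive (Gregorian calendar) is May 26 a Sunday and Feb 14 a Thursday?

5

Check each year's weekday for May 26 and Feb 14:
  2131: Sat/Wed  2132: Mon/Thu  2133: Tue/Sat  2134: Wed/Sun  2135: Thu/Mon  2136: Sat/Tue  2137: Sun/Thu ✓  2138: Mon/Fri  2139: Tue/Sat  2140: Thu/Sun  2141: Fri/Tue  2142: Sat/Wed  2143: Sun/Thu ✓  2144: Tue/Fri  …(16 more)…  2161: Tue/Sat  2162: Wed/Sun  2163: Thu/Mon  2164: Sat/Tue  2165: Sun/Thu ✓  2166: Mon/Fri  2167: Tue/Sat  2168: Thu/Sun  2169: Fri/Tue  2170: Sat/Wed  2171: Sun/Thu ✓  2172: Tue/Fri  2173: Wed/Sun  2174: Thu/Mon
Both conditions hold in: 2137, 2143, 2154, 2165, 2171 — 5.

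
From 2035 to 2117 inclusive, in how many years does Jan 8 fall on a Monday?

11

Track Jan 8's weekday year by year (advancing +1, or +2 across a Feb 29):
  2035: Mon ✓  2036: Tue (+1)  2037: Thu (+2)  2038: Fri (+1)  2039: Sat (+1)
  2040: Sun (+1)  2041: Tue (+2)  2042: Wed (+1)  2043: Thu (+1)  2044: Fri (+1)
  2045: Sun (+2)  2046: Mon (+1) ✓  2047: Tue (+1)  2048: Wed (+1)  … (55 more years) …
  2104: Tue (+1)  2105: Thu (+2)  2106: Fri (+1)  2107: Sat (+1)  2108: Sun (+1)
  2109: Tue (+2)  2110: Wed (+1)  2111: Thu (+1)  2112: Fri (+1)  2113: Sun (+2)
  2114: Mon (+1) ✓  2115: Tue (+1)  2116: Wed (+1)  2117: Fri (+2)
Monday years: 2035, 2046, 2052, 2057, 2063, 2074, 2080, 2085, 2091, 2103, 2114 — 11 in total.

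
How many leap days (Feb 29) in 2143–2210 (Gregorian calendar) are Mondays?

Leap years in 2143–2210: 16 of them.
Feb 29 weekday advances by 5 (mod 7) from one leap year to the next four years later (or differs when a century non-leap intervenes).
Leap-day weekdays: 2144:Sat 2148:Thu 2152:Tue 2156:Sun 2160:Fri 2164:Wed 2168:Mon✓ 2172:Sat 2176:Thu 2180:Tue 2184:Sun 2188:Fri 2192:Wed 2196:Mon✓ 2204:Wed 2208:Mon✓
Monday: 2168, 2196, 2208 → 3.

3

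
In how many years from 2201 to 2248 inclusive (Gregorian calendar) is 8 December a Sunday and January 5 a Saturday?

5

Check each year's weekday for 8 December and January 5:
  2201: Tue/Mon  2202: Wed/Tue  2203: Thu/Wed  2204: Sat/Thu  2205: Sun/Sat ✓  2206: Mon/Sun  2207: Tue/Mon  2208: Thu/Tue  2209: Fri/Thu  2210: Sat/Fri  2211: Sun/Sat ✓  2212: Tue/Sun  2213: Wed/Tue  2214: Thu/Wed  …(20 more)…  2235: Tue/Mon  2236: Thu/Tue  2237: Fri/Thu  2238: Sat/Fri  2239: Sun/Sat ✓  2240: Tue/Sun  2241: Wed/Tue  2242: Thu/Wed  2243: Fri/Thu  2244: Sun/Fri  2245: Mon/Sun  2246: Tue/Mon  2247: Wed/Tue  2248: Fri/Wed
Both conditions hold in: 2205, 2211, 2222, 2233, 2239 — 5.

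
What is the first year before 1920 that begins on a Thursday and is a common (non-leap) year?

Jan 1 advances by 2 weekdays after a leap year and by 1 after a common year.
1920: Jan 1 is Thursday (leap).
1919: Wednesday
1918: Tuesday
1917: Monday
1916: Saturday (leap)
1915: Friday
1914: Thursday
1914 begins on a Thursday and is a common year.

1914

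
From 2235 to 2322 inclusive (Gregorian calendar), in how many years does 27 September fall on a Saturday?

11

Track 27 September's weekday year by year (advancing +1, or +2 across a Feb 29):
  2235: Sun  2236: Tue (+2)  2237: Wed (+1)  2238: Thu (+1)  2239: Fri (+1)
  2240: Sun (+2)  2241: Mon (+1)  2242: Tue (+1)  2243: Wed (+1)  2244: Fri (+2)
  2245: Sat (+1) ✓  2246: Sun (+1)  2247: Mon (+1)  2248: Wed (+2)  … (60 more years) …
  2309: Mon (+1)  2310: Tue (+1)  2311: Wed (+1)  2312: Fri (+2)  2313: Sat (+1) ✓
  2314: Sun (+1)  2315: Mon (+1)  2316: Wed (+2)  2317: Thu (+1)  2318: Fri (+1)
  2319: Sat (+1) ✓  2320: Mon (+2)  2321: Tue (+1)  2322: Wed (+1)
Saturday years: 2245, 2251, 2256, 2262, 2273, 2279, 2284, 2290, 2302, 2313, 2319 — 11 in total.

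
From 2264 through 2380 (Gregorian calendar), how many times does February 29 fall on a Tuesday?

4

Leap years in 2264–2380: 29 of them.
Feb 29 weekday advances by 5 (mod 7) from one leap year to the next four years later (or differs when a century non-leap intervenes).
Leap-day weekdays: 2264:Mon 2268:Sat 2272:Thu 2276:Tue✓ 2280:Sun 2284:Fri 2288:Wed 2292:Mon 2296:Sat 2304:Mon 2308:Sat 2312:Thu 2316:Tue✓ …(3 more)… 2332:Mon 2336:Sat 2340:Thu 2344:Tue✓ 2348:Sun 2352:Fri 2356:Wed 2360:Mon 2364:Sat 2368:Thu 2372:Tue✓ 2376:Sun 2380:Fri
Tuesday: 2276, 2316, 2344, 2372 → 4.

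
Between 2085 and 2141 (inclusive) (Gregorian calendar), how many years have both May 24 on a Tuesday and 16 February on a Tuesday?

2

Check each year's weekday for May 24 and 16 February:
  2085: Thu/Fri  2086: Fri/Sat  2087: Sat/Sun  2088: Mon/Mon  2089: Tue/Wed  2090: Wed/Thu  2091: Thu/Fri  2092: Sat/Sat  2093: Sun/Mon  2094: Mon/Tue  2095: Tue/Wed  2096: Thu/Thu  2097: Fri/Sat  2098: Sat/Sun  …(29 more)…  2128: Mon/Mon  2129: Tue/Wed  2130: Wed/Thu  2131: Thu/Fri  2132: Sat/Sat  2133: Sun/Mon  2134: Mon/Tue  2135: Tue/Wed  2136: Thu/Thu  2137: Fri/Sat  2138: Sat/Sun  2139: Sun/Mon  2140: Tue/Tue ✓  2141: Wed/Thu
Both conditions hold in: 2112, 2140 — 2.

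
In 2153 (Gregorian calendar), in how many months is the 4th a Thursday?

Check the 4th of each month of 2153: Jan 4: Thu, Feb 4: Sun, Mar 4: Sun, Apr 4: Wed, May 4: Fri, Jun 4: Mon, Jul 4: Wed, Aug 4: Sat, Sep 4: Tue, Oct 4: Thu, Nov 4: Sun, Dec 4: Tue.
Thursday occurs in January, October — 2 months.

2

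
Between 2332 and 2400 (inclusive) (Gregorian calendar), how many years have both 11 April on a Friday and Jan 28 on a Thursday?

Check each year's weekday for 11 April and Jan 28:
  2332: Mon/Thu  2333: Tue/Sat  2334: Wed/Sun  2335: Thu/Mon  2336: Sat/Tue  2337: Sun/Thu  2338: Mon/Fri  2339: Tue/Sat  2340: Thu/Sun  2341: Fri/Tue  2342: Sat/Wed  2343: Sun/Thu  2344: Tue/Fri  2345: Wed/Sun  …(41 more)…  2387: Sat/Wed  2388: Mon/Thu  2389: Tue/Sat  2390: Wed/Sun  2391: Thu/Mon  2392: Sat/Tue  2393: Sun/Thu  2394: Mon/Fri  2395: Tue/Sat  2396: Thu/Sun  2397: Fri/Tue  2398: Sat/Wed  2399: Sun/Thu  2400: Tue/Fri
Both conditions hold in: no year — 0.

0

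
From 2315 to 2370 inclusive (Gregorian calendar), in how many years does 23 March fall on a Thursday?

Track 23 March's weekday year by year (advancing +1, or +2 across a Feb 29):
  2315: Tue  2316: Thu (+2) ✓  2317: Fri (+1)  2318: Sat (+1)  2319: Sun (+1)
  2320: Tue (+2)  2321: Wed (+1)  2322: Thu (+1) ✓  2323: Fri (+1)  2324: Sun (+2)
  2325: Mon (+1)  2326: Tue (+1)  2327: Wed (+1)  2328: Fri (+2)  … (28 more years) …
  2357: Sat (+1)  2358: Sun (+1)  2359: Mon (+1)  2360: Wed (+2)  2361: Thu (+1) ✓
  2362: Fri (+1)  2363: Sat (+1)  2364: Mon (+2)  2365: Tue (+1)  2366: Wed (+1)
  2367: Thu (+1) ✓  2368: Sat (+2)  2369: Sun (+1)  2370: Mon (+1)
Thursday years: 2316, 2322, 2333, 2339, 2344, 2350, 2361, 2367 — 8 in total.

8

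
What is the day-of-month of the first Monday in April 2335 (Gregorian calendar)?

1

April 1, 2335 is a Monday, so the first Monday is the 1st.
The first Monday is 1 + 0 = 1.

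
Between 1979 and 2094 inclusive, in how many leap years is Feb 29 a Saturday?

4

Leap years in 1979–2094: 29 of them.
Feb 29 weekday advances by 5 (mod 7) from one leap year to the next four years later (or differs when a century non-leap intervenes).
Leap-day weekdays: 1980:Fri 1984:Wed 1988:Mon 1992:Sat✓ 1996:Thu 2000:Tue 2004:Sun 2008:Fri 2012:Wed 2016:Mon 2020:Sat✓ 2024:Thu 2028:Tue …(3 more)… 2044:Mon 2048:Sat✓ 2052:Thu 2056:Tue 2060:Sun 2064:Fri 2068:Wed 2072:Mon 2076:Sat✓ 2080:Thu 2084:Tue 2088:Sun 2092:Fri
Saturday: 1992, 2020, 2048, 2076 → 4.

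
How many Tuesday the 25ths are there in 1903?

1

Check the 25th of each month of 1903: Jan 25: Sun, Feb 25: Wed, Mar 25: Wed, Apr 25: Sat, May 25: Mon, Jun 25: Thu, Jul 25: Sat, Aug 25: Tue, Sep 25: Fri, Oct 25: Sun, Nov 25: Wed, Dec 25: Fri.
Tuesday occurs in August — 1 month.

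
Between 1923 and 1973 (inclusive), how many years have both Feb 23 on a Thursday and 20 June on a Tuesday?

5

Check each year's weekday for Feb 23 and 20 June:
  1923: Fri/Wed  1924: Sat/Fri  1925: Mon/Sat  1926: Tue/Sun  1927: Wed/Mon  1928: Thu/Wed  1929: Sat/Thu  1930: Sun/Fri  1931: Mon/Sat  1932: Tue/Mon  1933: Thu/Tue ✓  1934: Fri/Wed  1935: Sat/Thu  1936: Sun/Sat  …(23 more)…  1960: Tue/Mon  1961: Thu/Tue ✓  1962: Fri/Wed  1963: Sat/Thu  1964: Sun/Sat  1965: Tue/Sun  1966: Wed/Mon  1967: Thu/Tue ✓  1968: Fri/Thu  1969: Sun/Fri  1970: Mon/Sat  1971: Tue/Sun  1972: Wed/Tue  1973: Fri/Wed
Both conditions hold in: 1933, 1939, 1950, 1961, 1967 — 5.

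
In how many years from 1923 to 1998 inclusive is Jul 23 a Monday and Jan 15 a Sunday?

3

Check each year's weekday for Jul 23 and Jan 15:
  1923: Mon/Mon  1924: Wed/Tue  1925: Thu/Thu  1926: Fri/Fri  1927: Sat/Sat  1928: Mon/Sun ✓  1929: Tue/Tue  1930: Wed/Wed  1931: Thu/Thu  1932: Sat/Fri  1933: Sun/Sun  1934: Mon/Mon  1935: Tue/Tue  1936: Thu/Wed  …(48 more)…  1985: Tue/Tue  1986: Wed/Wed  1987: Thu/Thu  1988: Sat/Fri  1989: Sun/Sun  1990: Mon/Mon  1991: Tue/Tue  1992: Thu/Wed  1993: Fri/Fri  1994: Sat/Sat  1995: Sun/Sun  1996: Tue/Mon  1997: Wed/Wed  1998: Thu/Thu
Both conditions hold in: 1928, 1956, 1984 — 3.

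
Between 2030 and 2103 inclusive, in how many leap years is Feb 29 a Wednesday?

3

Leap years in 2030–2103: 17 of them.
Feb 29 weekday advances by 5 (mod 7) from one leap year to the next four years later (or differs when a century non-leap intervenes).
Leap-day weekdays: 2032:Sun 2036:Fri 2040:Wed✓ 2044:Mon 2048:Sat 2052:Thu 2056:Tue 2060:Sun 2064:Fri 2068:Wed✓ 2072:Mon 2076:Sat 2080:Thu 2084:Tue 2088:Sun 2092:Fri 2096:Wed✓
Wednesday: 2040, 2068, 2096 → 3.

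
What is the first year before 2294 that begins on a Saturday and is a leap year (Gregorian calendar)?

2276

Jan 1 advances by 2 weekdays after a leap year and by 1 after a common year.
2294: Jan 1 is Monday.
2293: Sunday
2292: Friday (leap)
2291: Thursday
2290: Wednesday
2289: Tuesday
2288: Sunday (leap)
2287: Saturday
2286: Friday
2285: Thursday
2284: Tuesday (leap)
2283: Monday
2282: Sunday
2281: Saturday
2280: Thursday (leap)
2279: Wednesday
2278: Tuesday
2277: Monday
2276: Saturday (leap)
2276 begins on a Saturday and is a leap year.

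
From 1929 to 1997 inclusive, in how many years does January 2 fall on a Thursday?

Track January 2's weekday year by year (advancing +1, or +2 across a Feb 29):
  1929: Wed  1930: Thu (+1) ✓  1931: Fri (+1)  1932: Sat (+1)  1933: Mon (+2)
  1934: Tue (+1)  1935: Wed (+1)  1936: Thu (+1) ✓  1937: Sat (+2)  1938: Sun (+1)
  1939: Mon (+1)  1940: Tue (+1)  1941: Thu (+2) ✓  1942: Fri (+1)  … (41 more years) …
  1984: Mon (+1)  1985: Wed (+2)  1986: Thu (+1) ✓  1987: Fri (+1)  1988: Sat (+1)
  1989: Mon (+2)  1990: Tue (+1)  1991: Wed (+1)  1992: Thu (+1) ✓  1993: Sat (+2)
  1994: Sun (+1)  1995: Mon (+1)  1996: Tue (+1)  1997: Thu (+2) ✓
Thursday years: 1930, 1936, 1941, 1947, 1958, 1964, 1969, 1975, 1986, 1992, 1997 — 11 in total.

11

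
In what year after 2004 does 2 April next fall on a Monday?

From one year to the next, a fixed date's weekday advances by 1, or by 2 when a Feb 29 lies between the two dates.
2004: April 2 is Friday.
2005: Saturday (+1)
2006: Sunday (+1)
2007: Monday (+1)
2 April falls on a Monday in 2007.

2007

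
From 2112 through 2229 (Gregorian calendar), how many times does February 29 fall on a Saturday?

Leap years in 2112–2229: 29 of them.
Feb 29 weekday advances by 5 (mod 7) from one leap year to the next four years later (or differs when a century non-leap intervenes).
Leap-day weekdays: 2112:Mon 2116:Sat✓ 2120:Thu 2124:Tue 2128:Sun 2132:Fri 2136:Wed 2140:Mon 2144:Sat✓ 2148:Thu 2152:Tue 2156:Sun 2160:Fri …(3 more)… 2176:Thu 2180:Tue 2184:Sun 2188:Fri 2192:Wed 2196:Mon 2204:Wed 2208:Mon 2212:Sat✓ 2216:Thu 2220:Tue 2224:Sun 2228:Fri
Saturday: 2116, 2144, 2172, 2212 → 4.

4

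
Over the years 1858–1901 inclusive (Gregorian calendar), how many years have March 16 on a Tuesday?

6

Track March 16's weekday year by year (advancing +1, or +2 across a Feb 29):
  1858: Tue ✓  1859: Wed (+1)  1860: Fri (+2)  1861: Sat (+1)  1862: Sun (+1)
  1863: Mon (+1)  1864: Wed (+2)  1865: Thu (+1)  1866: Fri (+1)  1867: Sat (+1)
  1868: Mon (+2)  1869: Tue (+1) ✓  1870: Wed (+1)  1871: Thu (+1)  … (16 more years) …
  1888: Fri (+2)  1889: Sat (+1)  1890: Sun (+1)  1891: Mon (+1)  1892: Wed (+2)
  1893: Thu (+1)  1894: Fri (+1)  1895: Sat (+1)  1896: Mon (+2)  1897: Tue (+1) ✓
  1898: Wed (+1)  1899: Thu (+1)  1900: Fri (+1)  1901: Sat (+1)
Tuesday years: 1858, 1869, 1875, 1880, 1886, 1897 — 6 in total.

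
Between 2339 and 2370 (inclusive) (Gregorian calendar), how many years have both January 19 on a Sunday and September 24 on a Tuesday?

Check each year's weekday for January 19 and September 24:
  2339: Thu/Sun  2340: Fri/Tue  2341: Sun/Wed  2342: Mon/Thu  2343: Tue/Fri  2344: Wed/Sun  2345: Fri/Mon  2346: Sat/Tue  2347: Sun/Wed  2348: Mon/Fri  2349: Wed/Sat  2350: Thu/Sun  2351: Fri/Mon  2352: Sat/Wed  …(4 more)…  2357: Sat/Tue  2358: Sun/Wed  2359: Mon/Thu  2360: Tue/Sat  2361: Thu/Sun  2362: Fri/Mon  2363: Sat/Tue  2364: Sun/Thu  2365: Tue/Fri  2366: Wed/Sat  2367: Thu/Sun  2368: Fri/Tue  2369: Sun/Wed  2370: Mon/Thu
Both conditions hold in: no year — 0.

0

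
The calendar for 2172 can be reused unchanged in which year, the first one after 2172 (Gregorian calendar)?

2212

Two years share a calendar iff Jan 1 falls on the same weekday and both are leap or both are common. 2172: Jan 1 is Wednesday, leap year.
2173: Jan 1 Friday, common
2174: Jan 1 Saturday, common
2175: Jan 1 Sunday, common
2176: Jan 1 Monday, leap
2177: Jan 1 Wednesday, common
2178: Jan 1 Thursday, common
2179: Jan 1 Friday, common
2180: Jan 1 Saturday, leap
2181: Jan 1 Monday, common
2182: Jan 1 Tuesday, common
2183: Jan 1 Wednesday, common
2184: Jan 1 Thursday, leap
2185: Jan 1 Saturday, common
2186: Jan 1 Sunday, common
2187: Jan 1 Monday, common
2188: Jan 1 Tuesday, leap
2189: Jan 1 Thursday, common
2190: Jan 1 Friday, common
2191: Jan 1 Saturday, common
2192: Jan 1 Sunday, leap
2193: Jan 1 Tuesday, common
2194: Jan 1 Wednesday, common
2195: Jan 1 Thursday, common
2196: Jan 1 Friday, leap
2197: Jan 1 Sunday, common
2198: Jan 1 Monday, common
2199: Jan 1 Tuesday, common
2200: Jan 1 Wednesday, common
2201: Jan 1 Thursday, common
2202: Jan 1 Friday, common
2203: Jan 1 Saturday, common
2204: Jan 1 Sunday, leap
2205: Jan 1 Tuesday, common
2206: Jan 1 Wednesday, common
2207: Jan 1 Thursday, common
2208: Jan 1 Friday, leap
2209: Jan 1 Sunday, common
2210: Jan 1 Monday, common
2211: Jan 1 Tuesday, common
2212: Jan 1 Wednesday, leap
2212 matches on both conditions.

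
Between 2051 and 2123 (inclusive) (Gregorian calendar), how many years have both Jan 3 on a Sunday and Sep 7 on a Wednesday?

Check each year's weekday for Jan 3 and Sep 7:
  2051: Tue/Thu  2052: Wed/Sat  2053: Fri/Sun  2054: Sat/Mon  2055: Sun/Tue  2056: Mon/Thu  2057: Wed/Fri  2058: Thu/Sat  2059: Fri/Sun  2060: Sat/Tue  2061: Mon/Wed  2062: Tue/Thu  2063: Wed/Fri  2064: Thu/Sun  …(45 more)…  2110: Fri/Sun  2111: Sat/Mon  2112: Sun/Wed ✓  2113: Tue/Thu  2114: Wed/Fri  2115: Thu/Sat  2116: Fri/Mon  2117: Sun/Tue  2118: Mon/Wed  2119: Tue/Thu  2120: Wed/Sat  2121: Fri/Sun  2122: Sat/Mon  2123: Sun/Tue
Both conditions hold in: 2072, 2112 — 2.

2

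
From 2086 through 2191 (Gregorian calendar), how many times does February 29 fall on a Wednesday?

Leap years in 2086–2191: 25 of them.
Feb 29 weekday advances by 5 (mod 7) from one leap year to the next four years later (or differs when a century non-leap intervenes).
Leap-day weekdays: 2088:Sun 2092:Fri 2096:Wed✓ 2104:Fri 2108:Wed✓ 2112:Mon 2116:Sat 2120:Thu 2124:Tue 2128:Sun 2132:Fri 2136:Wed✓ 2140:Mon 2144:Sat 2148:Thu 2152:Tue 2156:Sun 2160:Fri 2164:Wed✓ 2168:Mon 2172:Sat 2176:Thu 2180:Tue 2184:Sun 2188:Fri
Wednesday: 2096, 2108, 2136, 2164 → 4.

4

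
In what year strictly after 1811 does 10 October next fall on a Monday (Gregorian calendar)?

1814

From one year to the next, a fixed date's weekday advances by 1, or by 2 when a Feb 29 lies between the two dates.
1811: October 10 is Thursday.
1812: Saturday (+2)
1813: Sunday (+1)
1814: Monday (+1)
10 October falls on a Monday in 1814.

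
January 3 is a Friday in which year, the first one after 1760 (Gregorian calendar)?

1766

From one year to the next, a fixed date's weekday advances by 1, or by 2 when a Feb 29 lies between the two dates.
1760: January 3 is Thursday.
1761: Saturday (+2)
1762: Sunday (+1)
1763: Monday (+1)
1764: Tuesday (+1)
1765: Thursday (+2)
1766: Friday (+1)
January 3 falls on a Friday in 1766.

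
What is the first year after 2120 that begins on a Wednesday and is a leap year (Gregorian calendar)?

Jan 1 advances by 2 weekdays after a leap year and by 1 after a common year.
2120: Jan 1 is Monday (leap).
2121: Wednesday
2122: Thursday
2123: Friday
2124: Saturday (leap)
2125: Monday
2126: Tuesday
2127: Wednesday
2128: Thursday (leap)
2129: Saturday
2130: Sunday
2131: Monday
2132: Tuesday (leap)
2133: Thursday
2134: Friday
2135: Saturday
2136: Sunday (leap)
2137: Tuesday
2138: Wednesday
2139: Thursday
2140: Friday (leap)
2141: Sunday
2142: Monday
2143: Tuesday
2144: Wednesday (leap)
2144 begins on a Wednesday and is a leap year.

2144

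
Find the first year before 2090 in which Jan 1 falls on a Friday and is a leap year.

2072

Jan 1 advances by 2 weekdays after a leap year and by 1 after a common year.
2090: Jan 1 is Sunday.
2089: Saturday
2088: Thursday (leap)
2087: Wednesday
2086: Tuesday
2085: Monday
2084: Saturday (leap)
2083: Friday
2082: Thursday
2081: Wednesday
2080: Monday (leap)
2079: Sunday
2078: Saturday
2077: Friday
2076: Wednesday (leap)
2075: Tuesday
2074: Monday
2073: Sunday
2072: Friday (leap)
2072 begins on a Friday and is a leap year.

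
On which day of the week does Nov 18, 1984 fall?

January 1, 1984 is a Sunday.
November 18 is day 323 of the year, i.e. 322 days after Jan 1.
322 mod 7 = 0, so advance 0 weekdays from Sunday: Sunday.

Sunday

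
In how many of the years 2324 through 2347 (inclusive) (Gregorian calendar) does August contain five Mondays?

10

August has 31 days; it has five Mondays when Monday falls among the first (month-length − 28) days — i.e. when August 1 is one of Monday/Sunday/Saturday.
August 1 by year: 2324:Fri 2325:Sat✓ 2326:Sun✓ 2327:Mon✓ 2328:Wed 2329:Thu 2330:Fri 2331:Sat✓ 2332:Mon✓ 2333:Tue 2334:Wed 2335:Thu 2336:Sat✓ 2337:Sun✓ 2338:Mon✓ 2339:Tue 2340:Thu 2341:Fri 2342:Sat✓ 2343:Sun✓ 2344:Tue 2345:Wed 2346:Thu 2347:Fri
Years with five Mondays: 2325, 2326, 2327, 2331, 2332, 2336, 2337, 2338, 2342, 2343 → 10.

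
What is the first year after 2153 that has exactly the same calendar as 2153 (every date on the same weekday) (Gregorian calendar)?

2159

Two years share a calendar iff Jan 1 falls on the same weekday and both are leap or both are common. 2153: Jan 1 is Monday, common year.
2154: Jan 1 Tuesday, common
2155: Jan 1 Wednesday, common
2156: Jan 1 Thursday, leap
2157: Jan 1 Saturday, common
2158: Jan 1 Sunday, common
2159: Jan 1 Monday, common
2159 matches on both conditions.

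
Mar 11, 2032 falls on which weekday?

January 1, 2032 is a Thursday.
March 11 is day 71 of the year, i.e. 70 days after Jan 1.
70 mod 7 = 0, so advance 0 weekdays from Thursday: Thursday.

Thursday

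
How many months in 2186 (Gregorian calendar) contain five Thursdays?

A month of length L has five Thursdays iff its first Thursday is on day ≤ L−28 (so day 1–3 in a 31-day month, 1–2 in a 30-day month, day 1 in a leap February).
Checking each month of 2186: Jan starts Sun (31d); Feb starts Wed (28d); Mar starts Wed (31d) ✓; Apr starts Sat (30d); May starts Mon (31d); Jun starts Thu (30d) ✓; Jul starts Sat (31d); Aug starts Tue (31d) ✓; Sep starts Fri (30d); Oct starts Sun (31d); Nov starts Wed (30d) ✓; Dec starts Fri (31d).
Five-Thursday months: March, June, August, November → 4.

4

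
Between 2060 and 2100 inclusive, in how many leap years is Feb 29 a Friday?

2

Leap years in 2060–2100: 10 of them.
Feb 29 weekday advances by 5 (mod 7) from one leap year to the next four years later (or differs when a century non-leap intervenes).
Leap-day weekdays: 2060:Sun 2064:Fri✓ 2068:Wed 2072:Mon 2076:Sat 2080:Thu 2084:Tue 2088:Sun 2092:Fri✓ 2096:Wed
Friday: 2064, 2092 → 2.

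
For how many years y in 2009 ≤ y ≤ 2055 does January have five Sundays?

21

January has 31 days; it has five Sundays when Sunday falls among the first (month-length − 28) days — i.e. when January 1 is one of Sunday/Saturday/Friday.
January 1 by year: 2009:Thu 2010:Fri✓ 2011:Sat✓ 2012:Sun✓ 2013:Tue 2014:Wed 2015:Thu 2016:Fri✓ 2017:Sun✓ 2018:Mon 2019:Tue 2020:Wed 2021:Fri✓ 2022:Sat✓ 2023:Sun✓ …(17 more)… 2041:Tue 2042:Wed 2043:Thu 2044:Fri✓ 2045:Sun✓ 2046:Mon 2047:Tue 2048:Wed 2049:Fri✓ 2050:Sat✓ 2051:Sun✓ 2052:Mon 2053:Wed 2054:Thu 2055:Fri✓
Years with five Sundays: 2010, 2011, 2012, 2016, 2017, 2021, 2022, 2023, 2027, 2028, 2033, 2034, 2038, 2039, 2040, 2044, 2045, 2049, 2050, 2051, 2055 → 21.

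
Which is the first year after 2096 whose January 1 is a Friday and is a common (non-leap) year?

Jan 1 advances by 2 weekdays after a leap year and by 1 after a common year.
2096: Jan 1 is Sunday (leap).
2097: Tuesday
2098: Wednesday
2099: Thursday
2100: Friday
2100 begins on a Friday and is a common year.

2100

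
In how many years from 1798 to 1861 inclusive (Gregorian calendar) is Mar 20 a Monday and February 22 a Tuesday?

Check each year's weekday for Mar 20 and February 22:
  1798: Tue/Thu  1799: Wed/Fri  1800: Thu/Sat  1801: Fri/Sun  1802: Sat/Mon  1803: Sun/Tue  1804: Tue/Wed  1805: Wed/Fri  1806: Thu/Sat  1807: Fri/Sun  1808: Sun/Mon  1809: Mon/Wed  1810: Tue/Thu  1811: Wed/Fri  …(36 more)…  1848: Mon/Tue ✓  1849: Tue/Thu  1850: Wed/Fri  1851: Thu/Sat  1852: Sat/Sun  1853: Sun/Tue  1854: Mon/Wed  1855: Tue/Thu  1856: Thu/Fri  1857: Fri/Sun  1858: Sat/Mon  1859: Sun/Tue  1860: Tue/Wed  1861: Wed/Fri
Both conditions hold in: 1820, 1848 — 2.

2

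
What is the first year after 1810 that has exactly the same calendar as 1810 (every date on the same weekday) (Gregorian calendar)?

1821

Two years share a calendar iff Jan 1 falls on the same weekday and both are leap or both are common. 1810: Jan 1 is Monday, common year.
1811: Jan 1 Tuesday, common
1812: Jan 1 Wednesday, leap
1813: Jan 1 Friday, common
1814: Jan 1 Saturday, common
1815: Jan 1 Sunday, common
1816: Jan 1 Monday, leap
1817: Jan 1 Wednesday, common
1818: Jan 1 Thursday, common
1819: Jan 1 Friday, common
1820: Jan 1 Saturday, leap
1821: Jan 1 Monday, common
1821 matches on both conditions.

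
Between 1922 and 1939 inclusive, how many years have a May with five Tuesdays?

9

May has 31 days; it has five Tuesdays when Tuesday falls among the first (month-length − 28) days — i.e. when May 1 is one of Tuesday/Monday/Sunday.
May 1 by year: 1922:Mon✓ 1923:Tue✓ 1924:Thu 1925:Fri 1926:Sat 1927:Sun✓ 1928:Tue✓ 1929:Wed 1930:Thu 1931:Fri 1932:Sun✓ 1933:Mon✓ 1934:Tue✓ 1935:Wed 1936:Fri 1937:Sat 1938:Sun✓ 1939:Mon✓
Years with five Tuesdays: 1922, 1923, 1927, 1928, 1932, 1933, 1934, 1938, 1939 → 9.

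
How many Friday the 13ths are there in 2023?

2

Check the 13th of each month of 2023: Jan 13: Fri, Feb 13: Mon, Mar 13: Mon, Apr 13: Thu, May 13: Sat, Jun 13: Tue, Jul 13: Thu, Aug 13: Sun, Sep 13: Wed, Oct 13: Fri, Nov 13: Mon, Dec 13: Wed.
Friday occurs in January, October — 2 months.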